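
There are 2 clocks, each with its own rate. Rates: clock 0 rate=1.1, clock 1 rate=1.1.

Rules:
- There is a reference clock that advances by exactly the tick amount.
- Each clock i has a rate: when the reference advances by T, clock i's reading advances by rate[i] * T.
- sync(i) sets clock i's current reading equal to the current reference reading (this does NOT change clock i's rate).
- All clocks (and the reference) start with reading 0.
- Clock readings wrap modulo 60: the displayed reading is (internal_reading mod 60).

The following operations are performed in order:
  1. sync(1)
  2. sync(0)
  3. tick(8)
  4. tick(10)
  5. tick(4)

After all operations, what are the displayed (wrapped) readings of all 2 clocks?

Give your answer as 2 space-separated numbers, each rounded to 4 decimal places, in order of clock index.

After op 1 sync(1): ref=0.0000 raw=[0.0000 0.0000]
After op 2 sync(0): ref=0.0000 raw=[0.0000 0.0000]
After op 3 tick(8): ref=8.0000 raw=[8.8000 8.8000]
After op 4 tick(10): ref=18.0000 raw=[19.8000 19.8000]
After op 5 tick(4): ref=22.0000 raw=[24.2000 24.2000]
Wrap final raw readings (mod 60): 24.2000 mod 60 = 24.2000; 24.2000 mod 60 = 24.2000

Answer: 24.2000 24.2000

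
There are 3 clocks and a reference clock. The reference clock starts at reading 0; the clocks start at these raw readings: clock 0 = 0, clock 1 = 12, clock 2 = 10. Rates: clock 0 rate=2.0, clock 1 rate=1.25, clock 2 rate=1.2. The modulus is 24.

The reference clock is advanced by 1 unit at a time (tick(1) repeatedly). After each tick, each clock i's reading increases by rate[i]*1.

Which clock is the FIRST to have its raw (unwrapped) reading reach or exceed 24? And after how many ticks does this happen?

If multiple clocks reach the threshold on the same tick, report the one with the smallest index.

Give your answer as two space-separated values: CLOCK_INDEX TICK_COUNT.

Answer: 1 10

Derivation:
clock 0: start=0, rate=2.0, needs 24-0 = 24; ticks = ceil(24/2.0) = ceil(12.0000) = 12; reading at tick 12 = 0 + 2.0*12 = 24.0000
clock 1: start=12, rate=1.25, needs 24-12 = 12; ticks = ceil(12/1.25) = ceil(9.6000) = 10; reading at tick 10 = 12 + 1.25*10 = 24.5000
clock 2: start=10, rate=1.2, needs 24-10 = 14; ticks = ceil(14/1.2) = ceil(11.6667) = 12; reading at tick 12 = 10 + 1.2*12 = 24.4000
Minimum tick count = 10; winners = [1]; smallest index = 1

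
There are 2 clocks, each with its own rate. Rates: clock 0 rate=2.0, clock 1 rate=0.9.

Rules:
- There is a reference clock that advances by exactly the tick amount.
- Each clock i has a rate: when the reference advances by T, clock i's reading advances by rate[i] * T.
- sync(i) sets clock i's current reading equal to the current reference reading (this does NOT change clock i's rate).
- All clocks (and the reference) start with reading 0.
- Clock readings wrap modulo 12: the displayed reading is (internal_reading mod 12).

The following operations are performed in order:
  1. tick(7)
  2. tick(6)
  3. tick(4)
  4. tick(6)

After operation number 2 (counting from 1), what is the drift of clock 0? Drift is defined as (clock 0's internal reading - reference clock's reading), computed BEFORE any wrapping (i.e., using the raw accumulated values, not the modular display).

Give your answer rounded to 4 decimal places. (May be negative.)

Answer: 13.0000

Derivation:
After op 1 tick(7): ref=7.0000 raw=[14.0000 6.3000]
After op 2 tick(6): ref=13.0000 raw=[26.0000 11.7000]
Drift of clock 0 after op 2: 26.0000 - 13.0000 = 13.0000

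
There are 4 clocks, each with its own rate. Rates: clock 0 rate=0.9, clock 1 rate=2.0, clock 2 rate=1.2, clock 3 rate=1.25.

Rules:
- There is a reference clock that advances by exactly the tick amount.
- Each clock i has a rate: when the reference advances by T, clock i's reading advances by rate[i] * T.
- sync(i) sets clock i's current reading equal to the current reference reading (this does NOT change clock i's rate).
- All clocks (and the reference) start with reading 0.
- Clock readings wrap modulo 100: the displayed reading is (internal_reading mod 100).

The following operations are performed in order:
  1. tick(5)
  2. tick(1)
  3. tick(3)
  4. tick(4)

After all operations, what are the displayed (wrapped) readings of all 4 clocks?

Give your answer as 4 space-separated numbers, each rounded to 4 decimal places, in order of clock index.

After op 1 tick(5): ref=5.0000 raw=[4.5000 10.0000 6.0000 6.2500]
After op 2 tick(1): ref=6.0000 raw=[5.4000 12.0000 7.2000 7.5000]
After op 3 tick(3): ref=9.0000 raw=[8.1000 18.0000 10.8000 11.2500]
After op 4 tick(4): ref=13.0000 raw=[11.7000 26.0000 15.6000 16.2500]
Wrap final raw readings (mod 100): 11.7000 mod 100 = 11.7000; 26.0000 mod 100 = 26.0000; 15.6000 mod 100 = 15.6000; 16.2500 mod 100 = 16.2500

Answer: 11.7000 26.0000 15.6000 16.2500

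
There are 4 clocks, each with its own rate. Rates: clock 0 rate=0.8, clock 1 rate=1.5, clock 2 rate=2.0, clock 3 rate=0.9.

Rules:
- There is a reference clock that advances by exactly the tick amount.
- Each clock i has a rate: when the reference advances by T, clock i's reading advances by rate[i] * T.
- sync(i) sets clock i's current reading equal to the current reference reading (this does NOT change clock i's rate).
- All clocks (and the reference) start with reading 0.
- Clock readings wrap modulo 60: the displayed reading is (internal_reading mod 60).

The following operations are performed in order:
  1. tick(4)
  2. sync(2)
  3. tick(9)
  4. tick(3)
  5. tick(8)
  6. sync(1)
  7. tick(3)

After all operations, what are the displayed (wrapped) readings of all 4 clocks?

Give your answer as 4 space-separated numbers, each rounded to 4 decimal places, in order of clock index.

Answer: 21.6000 28.5000 50.0000 24.3000

Derivation:
After op 1 tick(4): ref=4.0000 raw=[3.2000 6.0000 8.0000 3.6000]
After op 2 sync(2): ref=4.0000 raw=[3.2000 6.0000 4.0000 3.6000]
After op 3 tick(9): ref=13.0000 raw=[10.4000 19.5000 22.0000 11.7000]
After op 4 tick(3): ref=16.0000 raw=[12.8000 24.0000 28.0000 14.4000]
After op 5 tick(8): ref=24.0000 raw=[19.2000 36.0000 44.0000 21.6000]
After op 6 sync(1): ref=24.0000 raw=[19.2000 24.0000 44.0000 21.6000]
After op 7 tick(3): ref=27.0000 raw=[21.6000 28.5000 50.0000 24.3000]
Wrap final raw readings (mod 60): 21.6000 mod 60 = 21.6000; 28.5000 mod 60 = 28.5000; 50.0000 mod 60 = 50.0000; 24.3000 mod 60 = 24.3000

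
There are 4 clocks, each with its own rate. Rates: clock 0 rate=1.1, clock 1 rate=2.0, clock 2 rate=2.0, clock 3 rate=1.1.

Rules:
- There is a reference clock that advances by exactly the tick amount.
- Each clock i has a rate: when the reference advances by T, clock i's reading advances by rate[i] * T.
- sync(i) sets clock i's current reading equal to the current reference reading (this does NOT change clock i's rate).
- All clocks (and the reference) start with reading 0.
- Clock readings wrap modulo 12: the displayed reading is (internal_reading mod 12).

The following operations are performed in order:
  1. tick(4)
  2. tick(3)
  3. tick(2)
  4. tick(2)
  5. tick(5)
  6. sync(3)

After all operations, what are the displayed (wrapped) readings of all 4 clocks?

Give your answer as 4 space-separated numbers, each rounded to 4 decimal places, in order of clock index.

After op 1 tick(4): ref=4.0000 raw=[4.4000 8.0000 8.0000 4.4000]
After op 2 tick(3): ref=7.0000 raw=[7.7000 14.0000 14.0000 7.7000]
After op 3 tick(2): ref=9.0000 raw=[9.9000 18.0000 18.0000 9.9000]
After op 4 tick(2): ref=11.0000 raw=[12.1000 22.0000 22.0000 12.1000]
After op 5 tick(5): ref=16.0000 raw=[17.6000 32.0000 32.0000 17.6000]
After op 6 sync(3): ref=16.0000 raw=[17.6000 32.0000 32.0000 16.0000]
Wrap final raw readings (mod 12): 17.6000 mod 12 = 5.6000; 32.0000 mod 12 = 8.0000; 32.0000 mod 12 = 8.0000; 16.0000 mod 12 = 4.0000

Answer: 5.6000 8.0000 8.0000 4.0000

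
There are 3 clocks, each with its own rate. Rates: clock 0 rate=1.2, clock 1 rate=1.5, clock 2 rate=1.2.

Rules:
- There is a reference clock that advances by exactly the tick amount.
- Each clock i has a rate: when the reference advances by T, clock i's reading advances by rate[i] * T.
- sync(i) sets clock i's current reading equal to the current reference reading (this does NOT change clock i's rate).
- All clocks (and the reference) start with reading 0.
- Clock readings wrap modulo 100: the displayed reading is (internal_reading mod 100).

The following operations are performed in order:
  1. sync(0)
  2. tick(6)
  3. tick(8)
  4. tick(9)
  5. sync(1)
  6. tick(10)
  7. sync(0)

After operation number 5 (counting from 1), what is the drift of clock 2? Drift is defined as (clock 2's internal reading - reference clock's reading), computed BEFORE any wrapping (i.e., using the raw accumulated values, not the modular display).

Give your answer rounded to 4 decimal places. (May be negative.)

After op 1 sync(0): ref=0.0000 raw=[0.0000 0.0000 0.0000]
After op 2 tick(6): ref=6.0000 raw=[7.2000 9.0000 7.2000]
After op 3 tick(8): ref=14.0000 raw=[16.8000 21.0000 16.8000]
After op 4 tick(9): ref=23.0000 raw=[27.6000 34.5000 27.6000]
After op 5 sync(1): ref=23.0000 raw=[27.6000 23.0000 27.6000]
Drift of clock 2 after op 5: 27.6000 - 23.0000 = 4.6000

Answer: 4.6000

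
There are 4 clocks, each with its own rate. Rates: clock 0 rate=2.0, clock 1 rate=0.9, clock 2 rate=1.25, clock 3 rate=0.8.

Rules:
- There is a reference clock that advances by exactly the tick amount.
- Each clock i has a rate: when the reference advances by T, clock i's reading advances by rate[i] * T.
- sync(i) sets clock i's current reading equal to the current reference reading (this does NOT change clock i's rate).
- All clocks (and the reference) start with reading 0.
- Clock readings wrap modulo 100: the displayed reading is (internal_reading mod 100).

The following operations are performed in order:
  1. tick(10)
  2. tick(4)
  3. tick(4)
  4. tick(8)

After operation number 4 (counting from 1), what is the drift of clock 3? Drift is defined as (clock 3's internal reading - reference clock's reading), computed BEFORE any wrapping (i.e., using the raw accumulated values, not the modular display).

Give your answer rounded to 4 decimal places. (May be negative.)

Answer: -5.2000

Derivation:
After op 1 tick(10): ref=10.0000 raw=[20.0000 9.0000 12.5000 8.0000]
After op 2 tick(4): ref=14.0000 raw=[28.0000 12.6000 17.5000 11.2000]
After op 3 tick(4): ref=18.0000 raw=[36.0000 16.2000 22.5000 14.4000]
After op 4 tick(8): ref=26.0000 raw=[52.0000 23.4000 32.5000 20.8000]
Drift of clock 3 after op 4: 20.8000 - 26.0000 = -5.2000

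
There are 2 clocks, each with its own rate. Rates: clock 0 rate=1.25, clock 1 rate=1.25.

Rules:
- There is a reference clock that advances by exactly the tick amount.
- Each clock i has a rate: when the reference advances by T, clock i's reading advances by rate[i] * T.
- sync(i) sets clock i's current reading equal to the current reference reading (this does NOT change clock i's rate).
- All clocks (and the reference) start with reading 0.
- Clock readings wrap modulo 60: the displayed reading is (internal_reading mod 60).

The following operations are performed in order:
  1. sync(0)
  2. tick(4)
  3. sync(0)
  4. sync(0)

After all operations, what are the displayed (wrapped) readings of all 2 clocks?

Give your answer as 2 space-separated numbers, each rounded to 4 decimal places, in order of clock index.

After op 1 sync(0): ref=0.0000 raw=[0.0000 0.0000]
After op 2 tick(4): ref=4.0000 raw=[5.0000 5.0000]
After op 3 sync(0): ref=4.0000 raw=[4.0000 5.0000]
After op 4 sync(0): ref=4.0000 raw=[4.0000 5.0000]
Wrap final raw readings (mod 60): 4.0000 mod 60 = 4.0000; 5.0000 mod 60 = 5.0000

Answer: 4.0000 5.0000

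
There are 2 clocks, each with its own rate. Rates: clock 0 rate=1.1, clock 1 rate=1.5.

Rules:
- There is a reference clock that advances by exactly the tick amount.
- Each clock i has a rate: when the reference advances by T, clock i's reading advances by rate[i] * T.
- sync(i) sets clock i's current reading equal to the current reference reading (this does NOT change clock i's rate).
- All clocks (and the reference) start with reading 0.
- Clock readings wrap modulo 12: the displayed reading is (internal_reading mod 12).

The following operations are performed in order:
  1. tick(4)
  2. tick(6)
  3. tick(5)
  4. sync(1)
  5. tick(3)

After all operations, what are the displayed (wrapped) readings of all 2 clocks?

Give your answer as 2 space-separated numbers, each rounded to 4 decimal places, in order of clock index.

Answer: 7.8000 7.5000

Derivation:
After op 1 tick(4): ref=4.0000 raw=[4.4000 6.0000]
After op 2 tick(6): ref=10.0000 raw=[11.0000 15.0000]
After op 3 tick(5): ref=15.0000 raw=[16.5000 22.5000]
After op 4 sync(1): ref=15.0000 raw=[16.5000 15.0000]
After op 5 tick(3): ref=18.0000 raw=[19.8000 19.5000]
Wrap final raw readings (mod 12): 19.8000 mod 12 = 7.8000; 19.5000 mod 12 = 7.5000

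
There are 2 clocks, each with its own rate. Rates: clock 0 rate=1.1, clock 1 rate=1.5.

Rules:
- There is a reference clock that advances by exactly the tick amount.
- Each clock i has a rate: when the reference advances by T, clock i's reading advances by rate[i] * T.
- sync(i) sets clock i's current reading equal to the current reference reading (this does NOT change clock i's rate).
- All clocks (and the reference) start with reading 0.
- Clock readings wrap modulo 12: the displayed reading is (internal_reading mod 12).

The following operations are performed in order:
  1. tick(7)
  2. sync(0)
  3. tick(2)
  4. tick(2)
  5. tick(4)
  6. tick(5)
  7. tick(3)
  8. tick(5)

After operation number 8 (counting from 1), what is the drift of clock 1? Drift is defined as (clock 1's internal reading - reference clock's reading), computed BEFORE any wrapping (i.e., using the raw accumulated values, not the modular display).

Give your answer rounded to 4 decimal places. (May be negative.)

Answer: 14.0000

Derivation:
After op 1 tick(7): ref=7.0000 raw=[7.7000 10.5000]
After op 2 sync(0): ref=7.0000 raw=[7.0000 10.5000]
After op 3 tick(2): ref=9.0000 raw=[9.2000 13.5000]
After op 4 tick(2): ref=11.0000 raw=[11.4000 16.5000]
After op 5 tick(4): ref=15.0000 raw=[15.8000 22.5000]
After op 6 tick(5): ref=20.0000 raw=[21.3000 30.0000]
After op 7 tick(3): ref=23.0000 raw=[24.6000 34.5000]
After op 8 tick(5): ref=28.0000 raw=[30.1000 42.0000]
Drift of clock 1 after op 8: 42.0000 - 28.0000 = 14.0000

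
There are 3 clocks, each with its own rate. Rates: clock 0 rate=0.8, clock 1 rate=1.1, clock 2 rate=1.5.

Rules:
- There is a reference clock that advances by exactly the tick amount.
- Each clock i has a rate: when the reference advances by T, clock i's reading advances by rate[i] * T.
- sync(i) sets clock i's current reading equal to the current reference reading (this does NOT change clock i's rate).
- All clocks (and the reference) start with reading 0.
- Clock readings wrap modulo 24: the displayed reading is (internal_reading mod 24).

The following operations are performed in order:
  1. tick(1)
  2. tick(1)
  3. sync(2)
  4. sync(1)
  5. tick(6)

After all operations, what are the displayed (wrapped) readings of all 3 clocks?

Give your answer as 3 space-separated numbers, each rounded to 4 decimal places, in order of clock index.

After op 1 tick(1): ref=1.0000 raw=[0.8000 1.1000 1.5000]
After op 2 tick(1): ref=2.0000 raw=[1.6000 2.2000 3.0000]
After op 3 sync(2): ref=2.0000 raw=[1.6000 2.2000 2.0000]
After op 4 sync(1): ref=2.0000 raw=[1.6000 2.0000 2.0000]
After op 5 tick(6): ref=8.0000 raw=[6.4000 8.6000 11.0000]
Wrap final raw readings (mod 24): 6.4000 mod 24 = 6.4000; 8.6000 mod 24 = 8.6000; 11.0000 mod 24 = 11.0000

Answer: 6.4000 8.6000 11.0000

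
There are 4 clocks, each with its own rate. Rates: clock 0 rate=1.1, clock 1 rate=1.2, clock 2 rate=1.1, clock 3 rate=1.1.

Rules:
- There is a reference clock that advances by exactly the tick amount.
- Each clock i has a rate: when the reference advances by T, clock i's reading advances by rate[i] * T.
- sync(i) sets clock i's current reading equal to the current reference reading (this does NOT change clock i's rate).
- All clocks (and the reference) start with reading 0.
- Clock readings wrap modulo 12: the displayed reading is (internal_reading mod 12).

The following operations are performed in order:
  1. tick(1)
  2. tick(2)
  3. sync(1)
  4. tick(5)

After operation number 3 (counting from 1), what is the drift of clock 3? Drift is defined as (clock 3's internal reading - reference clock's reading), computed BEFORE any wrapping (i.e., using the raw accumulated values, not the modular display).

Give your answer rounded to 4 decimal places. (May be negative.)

After op 1 tick(1): ref=1.0000 raw=[1.1000 1.2000 1.1000 1.1000]
After op 2 tick(2): ref=3.0000 raw=[3.3000 3.6000 3.3000 3.3000]
After op 3 sync(1): ref=3.0000 raw=[3.3000 3.0000 3.3000 3.3000]
Drift of clock 3 after op 3: 3.3000 - 3.0000 = 0.3000

Answer: 0.3000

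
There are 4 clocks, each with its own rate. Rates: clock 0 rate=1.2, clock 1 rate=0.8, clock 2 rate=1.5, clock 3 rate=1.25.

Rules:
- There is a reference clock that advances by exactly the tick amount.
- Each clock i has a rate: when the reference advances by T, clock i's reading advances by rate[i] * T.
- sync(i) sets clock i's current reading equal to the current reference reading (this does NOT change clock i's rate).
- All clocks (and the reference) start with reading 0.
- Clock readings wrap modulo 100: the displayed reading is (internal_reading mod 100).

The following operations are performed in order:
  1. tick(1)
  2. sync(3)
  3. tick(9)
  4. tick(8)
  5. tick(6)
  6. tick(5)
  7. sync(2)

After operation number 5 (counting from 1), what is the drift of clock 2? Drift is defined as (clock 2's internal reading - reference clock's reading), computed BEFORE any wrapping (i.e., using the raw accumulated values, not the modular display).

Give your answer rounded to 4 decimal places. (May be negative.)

After op 1 tick(1): ref=1.0000 raw=[1.2000 0.8000 1.5000 1.2500]
After op 2 sync(3): ref=1.0000 raw=[1.2000 0.8000 1.5000 1.0000]
After op 3 tick(9): ref=10.0000 raw=[12.0000 8.0000 15.0000 12.2500]
After op 4 tick(8): ref=18.0000 raw=[21.6000 14.4000 27.0000 22.2500]
After op 5 tick(6): ref=24.0000 raw=[28.8000 19.2000 36.0000 29.7500]
Drift of clock 2 after op 5: 36.0000 - 24.0000 = 12.0000

Answer: 12.0000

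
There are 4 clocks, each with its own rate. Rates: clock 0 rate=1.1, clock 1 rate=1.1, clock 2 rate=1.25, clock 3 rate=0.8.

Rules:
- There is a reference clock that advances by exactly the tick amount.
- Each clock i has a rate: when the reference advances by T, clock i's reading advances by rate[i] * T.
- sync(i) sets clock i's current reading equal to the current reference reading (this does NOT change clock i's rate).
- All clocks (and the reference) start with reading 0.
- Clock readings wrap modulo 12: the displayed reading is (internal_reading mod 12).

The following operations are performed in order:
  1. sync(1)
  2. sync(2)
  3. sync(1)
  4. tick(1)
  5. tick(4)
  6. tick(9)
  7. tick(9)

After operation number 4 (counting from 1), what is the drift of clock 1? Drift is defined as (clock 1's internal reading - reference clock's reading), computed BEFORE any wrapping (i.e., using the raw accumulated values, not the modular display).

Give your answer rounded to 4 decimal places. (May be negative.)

After op 1 sync(1): ref=0.0000 raw=[0.0000 0.0000 0.0000 0.0000]
After op 2 sync(2): ref=0.0000 raw=[0.0000 0.0000 0.0000 0.0000]
After op 3 sync(1): ref=0.0000 raw=[0.0000 0.0000 0.0000 0.0000]
After op 4 tick(1): ref=1.0000 raw=[1.1000 1.1000 1.2500 0.8000]
Drift of clock 1 after op 4: 1.1000 - 1.0000 = 0.1000

Answer: 0.1000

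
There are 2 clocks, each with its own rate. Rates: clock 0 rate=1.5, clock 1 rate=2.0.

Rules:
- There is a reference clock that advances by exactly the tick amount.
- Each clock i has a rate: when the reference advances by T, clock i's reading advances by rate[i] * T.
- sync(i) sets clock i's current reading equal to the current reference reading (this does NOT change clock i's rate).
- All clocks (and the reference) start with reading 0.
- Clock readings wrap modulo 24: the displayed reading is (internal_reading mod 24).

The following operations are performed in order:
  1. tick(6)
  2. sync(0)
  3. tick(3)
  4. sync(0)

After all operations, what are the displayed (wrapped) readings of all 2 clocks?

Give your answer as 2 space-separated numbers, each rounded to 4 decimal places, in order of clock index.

Answer: 9.0000 18.0000

Derivation:
After op 1 tick(6): ref=6.0000 raw=[9.0000 12.0000]
After op 2 sync(0): ref=6.0000 raw=[6.0000 12.0000]
After op 3 tick(3): ref=9.0000 raw=[10.5000 18.0000]
After op 4 sync(0): ref=9.0000 raw=[9.0000 18.0000]
Wrap final raw readings (mod 24): 9.0000 mod 24 = 9.0000; 18.0000 mod 24 = 18.0000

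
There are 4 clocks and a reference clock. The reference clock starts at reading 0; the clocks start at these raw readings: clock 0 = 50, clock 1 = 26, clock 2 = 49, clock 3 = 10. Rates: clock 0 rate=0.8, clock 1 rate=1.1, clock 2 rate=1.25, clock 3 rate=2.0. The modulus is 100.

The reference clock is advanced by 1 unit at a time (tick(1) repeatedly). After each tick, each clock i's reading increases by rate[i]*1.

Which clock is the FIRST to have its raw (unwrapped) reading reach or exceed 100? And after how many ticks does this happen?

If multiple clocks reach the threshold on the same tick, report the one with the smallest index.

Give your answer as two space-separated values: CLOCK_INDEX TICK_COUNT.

clock 0: start=50, rate=0.8, needs 100-50 = 50; ticks = ceil(50/0.8) = ceil(62.5000) = 63; reading at tick 63 = 50 + 0.8*63 = 100.4000
clock 1: start=26, rate=1.1, needs 100-26 = 74; ticks = ceil(74/1.1) = ceil(67.2727) = 68; reading at tick 68 = 26 + 1.1*68 = 100.8000
clock 2: start=49, rate=1.25, needs 100-49 = 51; ticks = ceil(51/1.25) = ceil(40.8000) = 41; reading at tick 41 = 49 + 1.25*41 = 100.2500
clock 3: start=10, rate=2.0, needs 100-10 = 90; ticks = ceil(90/2.0) = ceil(45.0000) = 45; reading at tick 45 = 10 + 2.0*45 = 100.0000
Minimum tick count = 41; winners = [2]; smallest index = 2

Answer: 2 41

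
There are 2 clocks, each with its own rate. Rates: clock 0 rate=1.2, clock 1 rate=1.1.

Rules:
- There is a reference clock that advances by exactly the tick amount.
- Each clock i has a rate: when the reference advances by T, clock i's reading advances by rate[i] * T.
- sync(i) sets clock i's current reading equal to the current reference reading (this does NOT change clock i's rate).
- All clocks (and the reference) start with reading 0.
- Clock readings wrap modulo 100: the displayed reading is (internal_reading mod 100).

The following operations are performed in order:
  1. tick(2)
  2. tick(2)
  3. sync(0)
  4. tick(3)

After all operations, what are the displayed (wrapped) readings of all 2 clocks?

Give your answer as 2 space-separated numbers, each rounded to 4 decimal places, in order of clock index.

After op 1 tick(2): ref=2.0000 raw=[2.4000 2.2000]
After op 2 tick(2): ref=4.0000 raw=[4.8000 4.4000]
After op 3 sync(0): ref=4.0000 raw=[4.0000 4.4000]
After op 4 tick(3): ref=7.0000 raw=[7.6000 7.7000]
Wrap final raw readings (mod 100): 7.6000 mod 100 = 7.6000; 7.7000 mod 100 = 7.7000

Answer: 7.6000 7.7000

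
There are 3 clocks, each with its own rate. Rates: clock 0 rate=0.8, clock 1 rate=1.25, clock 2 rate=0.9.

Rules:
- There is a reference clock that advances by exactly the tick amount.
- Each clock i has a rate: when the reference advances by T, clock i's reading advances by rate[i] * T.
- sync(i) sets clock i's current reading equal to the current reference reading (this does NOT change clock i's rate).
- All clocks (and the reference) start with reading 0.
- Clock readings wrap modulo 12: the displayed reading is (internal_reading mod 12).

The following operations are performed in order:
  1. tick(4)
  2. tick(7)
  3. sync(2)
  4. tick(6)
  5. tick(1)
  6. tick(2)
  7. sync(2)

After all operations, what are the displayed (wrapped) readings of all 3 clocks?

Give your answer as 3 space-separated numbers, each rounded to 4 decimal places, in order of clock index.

After op 1 tick(4): ref=4.0000 raw=[3.2000 5.0000 3.6000]
After op 2 tick(7): ref=11.0000 raw=[8.8000 13.7500 9.9000]
After op 3 sync(2): ref=11.0000 raw=[8.8000 13.7500 11.0000]
After op 4 tick(6): ref=17.0000 raw=[13.6000 21.2500 16.4000]
After op 5 tick(1): ref=18.0000 raw=[14.4000 22.5000 17.3000]
After op 6 tick(2): ref=20.0000 raw=[16.0000 25.0000 19.1000]
After op 7 sync(2): ref=20.0000 raw=[16.0000 25.0000 20.0000]
Wrap final raw readings (mod 12): 16.0000 mod 12 = 4.0000; 25.0000 mod 12 = 1.0000; 20.0000 mod 12 = 8.0000

Answer: 4.0000 1.0000 8.0000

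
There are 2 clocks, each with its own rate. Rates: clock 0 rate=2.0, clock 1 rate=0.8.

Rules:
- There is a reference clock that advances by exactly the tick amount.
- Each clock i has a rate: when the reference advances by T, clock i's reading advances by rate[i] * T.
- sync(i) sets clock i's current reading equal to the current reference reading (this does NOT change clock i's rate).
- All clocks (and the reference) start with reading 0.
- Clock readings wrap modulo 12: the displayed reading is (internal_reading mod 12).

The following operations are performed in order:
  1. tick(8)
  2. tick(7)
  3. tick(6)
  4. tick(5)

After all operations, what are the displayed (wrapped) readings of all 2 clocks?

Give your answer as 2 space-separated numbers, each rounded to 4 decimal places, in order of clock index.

After op 1 tick(8): ref=8.0000 raw=[16.0000 6.4000]
After op 2 tick(7): ref=15.0000 raw=[30.0000 12.0000]
After op 3 tick(6): ref=21.0000 raw=[42.0000 16.8000]
After op 4 tick(5): ref=26.0000 raw=[52.0000 20.8000]
Wrap final raw readings (mod 12): 52.0000 mod 12 = 4.0000; 20.8000 mod 12 = 8.8000

Answer: 4.0000 8.8000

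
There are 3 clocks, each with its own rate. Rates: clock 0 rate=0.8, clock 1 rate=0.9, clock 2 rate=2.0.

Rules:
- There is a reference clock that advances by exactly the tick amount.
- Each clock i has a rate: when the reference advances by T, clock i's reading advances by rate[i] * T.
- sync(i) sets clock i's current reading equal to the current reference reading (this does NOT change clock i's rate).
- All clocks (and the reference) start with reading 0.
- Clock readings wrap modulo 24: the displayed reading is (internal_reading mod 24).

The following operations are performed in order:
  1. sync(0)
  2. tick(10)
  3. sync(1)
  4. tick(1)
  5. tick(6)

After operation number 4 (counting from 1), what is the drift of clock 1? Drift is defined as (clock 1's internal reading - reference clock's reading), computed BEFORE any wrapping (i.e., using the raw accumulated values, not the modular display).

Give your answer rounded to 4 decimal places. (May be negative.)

Answer: -0.1000

Derivation:
After op 1 sync(0): ref=0.0000 raw=[0.0000 0.0000 0.0000]
After op 2 tick(10): ref=10.0000 raw=[8.0000 9.0000 20.0000]
After op 3 sync(1): ref=10.0000 raw=[8.0000 10.0000 20.0000]
After op 4 tick(1): ref=11.0000 raw=[8.8000 10.9000 22.0000]
Drift of clock 1 after op 4: 10.9000 - 11.0000 = -0.1000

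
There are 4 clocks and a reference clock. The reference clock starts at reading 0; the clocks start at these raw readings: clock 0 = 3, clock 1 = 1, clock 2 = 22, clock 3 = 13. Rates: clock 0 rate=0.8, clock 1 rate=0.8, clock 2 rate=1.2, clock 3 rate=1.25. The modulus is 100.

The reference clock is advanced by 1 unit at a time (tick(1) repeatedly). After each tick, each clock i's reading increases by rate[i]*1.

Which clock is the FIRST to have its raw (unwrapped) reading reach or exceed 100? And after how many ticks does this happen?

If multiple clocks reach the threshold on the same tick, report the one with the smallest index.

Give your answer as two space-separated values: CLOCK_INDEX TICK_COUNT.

Answer: 2 65

Derivation:
clock 0: start=3, rate=0.8, needs 100-3 = 97; ticks = ceil(97/0.8) = ceil(121.2500) = 122; reading at tick 122 = 3 + 0.8*122 = 100.6000
clock 1: start=1, rate=0.8, needs 100-1 = 99; ticks = ceil(99/0.8) = ceil(123.7500) = 124; reading at tick 124 = 1 + 0.8*124 = 100.2000
clock 2: start=22, rate=1.2, needs 100-22 = 78; ticks = ceil(78/1.2) = ceil(65.0000) = 65; reading at tick 65 = 22 + 1.2*65 = 100.0000
clock 3: start=13, rate=1.25, needs 100-13 = 87; ticks = ceil(87/1.25) = ceil(69.6000) = 70; reading at tick 70 = 13 + 1.25*70 = 100.5000
Minimum tick count = 65; winners = [2]; smallest index = 2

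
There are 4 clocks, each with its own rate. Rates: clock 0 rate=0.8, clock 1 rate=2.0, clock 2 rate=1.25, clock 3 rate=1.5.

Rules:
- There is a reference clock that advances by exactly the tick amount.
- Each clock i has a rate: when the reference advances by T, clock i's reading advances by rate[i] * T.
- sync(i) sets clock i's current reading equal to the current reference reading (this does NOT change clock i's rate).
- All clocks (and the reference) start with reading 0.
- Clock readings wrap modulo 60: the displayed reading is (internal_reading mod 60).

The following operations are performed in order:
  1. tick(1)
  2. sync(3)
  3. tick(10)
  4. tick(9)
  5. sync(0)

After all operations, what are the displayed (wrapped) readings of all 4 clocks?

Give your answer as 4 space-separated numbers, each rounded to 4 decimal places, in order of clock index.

After op 1 tick(1): ref=1.0000 raw=[0.8000 2.0000 1.2500 1.5000]
After op 2 sync(3): ref=1.0000 raw=[0.8000 2.0000 1.2500 1.0000]
After op 3 tick(10): ref=11.0000 raw=[8.8000 22.0000 13.7500 16.0000]
After op 4 tick(9): ref=20.0000 raw=[16.0000 40.0000 25.0000 29.5000]
After op 5 sync(0): ref=20.0000 raw=[20.0000 40.0000 25.0000 29.5000]
Wrap final raw readings (mod 60): 20.0000 mod 60 = 20.0000; 40.0000 mod 60 = 40.0000; 25.0000 mod 60 = 25.0000; 29.5000 mod 60 = 29.5000

Answer: 20.0000 40.0000 25.0000 29.5000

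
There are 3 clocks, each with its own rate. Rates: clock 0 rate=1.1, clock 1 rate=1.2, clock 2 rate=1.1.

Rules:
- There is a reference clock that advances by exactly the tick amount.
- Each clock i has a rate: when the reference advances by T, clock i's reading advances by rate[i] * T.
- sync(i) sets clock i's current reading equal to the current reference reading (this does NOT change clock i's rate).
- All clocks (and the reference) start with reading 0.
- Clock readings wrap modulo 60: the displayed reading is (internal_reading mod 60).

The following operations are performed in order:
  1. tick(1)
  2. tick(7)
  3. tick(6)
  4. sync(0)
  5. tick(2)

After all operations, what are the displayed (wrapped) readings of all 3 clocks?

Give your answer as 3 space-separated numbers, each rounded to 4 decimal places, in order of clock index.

Answer: 16.2000 19.2000 17.6000

Derivation:
After op 1 tick(1): ref=1.0000 raw=[1.1000 1.2000 1.1000]
After op 2 tick(7): ref=8.0000 raw=[8.8000 9.6000 8.8000]
After op 3 tick(6): ref=14.0000 raw=[15.4000 16.8000 15.4000]
After op 4 sync(0): ref=14.0000 raw=[14.0000 16.8000 15.4000]
After op 5 tick(2): ref=16.0000 raw=[16.2000 19.2000 17.6000]
Wrap final raw readings (mod 60): 16.2000 mod 60 = 16.2000; 19.2000 mod 60 = 19.2000; 17.6000 mod 60 = 17.6000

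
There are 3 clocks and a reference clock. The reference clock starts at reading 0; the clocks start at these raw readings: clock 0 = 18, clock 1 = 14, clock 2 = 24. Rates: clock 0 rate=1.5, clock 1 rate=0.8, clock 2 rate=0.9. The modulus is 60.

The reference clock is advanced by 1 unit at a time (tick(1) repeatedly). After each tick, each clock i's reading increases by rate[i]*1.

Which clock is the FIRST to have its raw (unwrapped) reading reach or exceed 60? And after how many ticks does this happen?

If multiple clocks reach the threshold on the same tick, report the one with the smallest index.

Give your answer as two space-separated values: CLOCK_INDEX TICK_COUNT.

Answer: 0 28

Derivation:
clock 0: start=18, rate=1.5, needs 60-18 = 42; ticks = ceil(42/1.5) = ceil(28.0000) = 28; reading at tick 28 = 18 + 1.5*28 = 60.0000
clock 1: start=14, rate=0.8, needs 60-14 = 46; ticks = ceil(46/0.8) = ceil(57.5000) = 58; reading at tick 58 = 14 + 0.8*58 = 60.4000
clock 2: start=24, rate=0.9, needs 60-24 = 36; ticks = ceil(36/0.9) = ceil(40.0000) = 40; reading at tick 40 = 24 + 0.9*40 = 60.0000
Minimum tick count = 28; winners = [0]; smallest index = 0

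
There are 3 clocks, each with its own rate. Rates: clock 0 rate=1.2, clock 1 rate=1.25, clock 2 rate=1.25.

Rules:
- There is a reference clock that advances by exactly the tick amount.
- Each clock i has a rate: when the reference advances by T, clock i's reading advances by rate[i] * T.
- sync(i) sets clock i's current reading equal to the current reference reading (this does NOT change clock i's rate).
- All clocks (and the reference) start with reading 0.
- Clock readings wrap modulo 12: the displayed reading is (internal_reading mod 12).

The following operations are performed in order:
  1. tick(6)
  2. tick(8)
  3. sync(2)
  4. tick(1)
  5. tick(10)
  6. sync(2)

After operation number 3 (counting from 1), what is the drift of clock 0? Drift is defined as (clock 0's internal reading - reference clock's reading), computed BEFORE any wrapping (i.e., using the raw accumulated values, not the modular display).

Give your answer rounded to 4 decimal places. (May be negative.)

After op 1 tick(6): ref=6.0000 raw=[7.2000 7.5000 7.5000]
After op 2 tick(8): ref=14.0000 raw=[16.8000 17.5000 17.5000]
After op 3 sync(2): ref=14.0000 raw=[16.8000 17.5000 14.0000]
Drift of clock 0 after op 3: 16.8000 - 14.0000 = 2.8000

Answer: 2.8000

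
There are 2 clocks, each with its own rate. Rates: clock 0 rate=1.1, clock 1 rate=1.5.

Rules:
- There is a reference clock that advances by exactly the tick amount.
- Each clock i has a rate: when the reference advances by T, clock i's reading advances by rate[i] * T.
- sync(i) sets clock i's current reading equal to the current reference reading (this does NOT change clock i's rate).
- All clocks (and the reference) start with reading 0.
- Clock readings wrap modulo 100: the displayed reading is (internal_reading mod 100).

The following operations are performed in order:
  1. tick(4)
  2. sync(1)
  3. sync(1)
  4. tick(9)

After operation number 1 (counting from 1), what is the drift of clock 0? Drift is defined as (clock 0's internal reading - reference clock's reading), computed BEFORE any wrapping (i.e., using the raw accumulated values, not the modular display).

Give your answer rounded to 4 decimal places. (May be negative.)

Answer: 0.4000

Derivation:
After op 1 tick(4): ref=4.0000 raw=[4.4000 6.0000]
Drift of clock 0 after op 1: 4.4000 - 4.0000 = 0.4000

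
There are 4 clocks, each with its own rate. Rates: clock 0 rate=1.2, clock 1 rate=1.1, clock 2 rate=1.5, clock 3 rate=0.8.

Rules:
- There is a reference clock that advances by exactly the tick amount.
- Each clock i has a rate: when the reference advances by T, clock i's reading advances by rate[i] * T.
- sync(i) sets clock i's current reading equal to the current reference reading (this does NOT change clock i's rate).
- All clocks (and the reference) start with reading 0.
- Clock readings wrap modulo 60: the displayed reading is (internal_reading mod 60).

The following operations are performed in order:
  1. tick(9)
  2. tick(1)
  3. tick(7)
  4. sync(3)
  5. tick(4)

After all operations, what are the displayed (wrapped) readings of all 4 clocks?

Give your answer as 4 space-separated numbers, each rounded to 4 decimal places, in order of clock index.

After op 1 tick(9): ref=9.0000 raw=[10.8000 9.9000 13.5000 7.2000]
After op 2 tick(1): ref=10.0000 raw=[12.0000 11.0000 15.0000 8.0000]
After op 3 tick(7): ref=17.0000 raw=[20.4000 18.7000 25.5000 13.6000]
After op 4 sync(3): ref=17.0000 raw=[20.4000 18.7000 25.5000 17.0000]
After op 5 tick(4): ref=21.0000 raw=[25.2000 23.1000 31.5000 20.2000]
Wrap final raw readings (mod 60): 25.2000 mod 60 = 25.2000; 23.1000 mod 60 = 23.1000; 31.5000 mod 60 = 31.5000; 20.2000 mod 60 = 20.2000

Answer: 25.2000 23.1000 31.5000 20.2000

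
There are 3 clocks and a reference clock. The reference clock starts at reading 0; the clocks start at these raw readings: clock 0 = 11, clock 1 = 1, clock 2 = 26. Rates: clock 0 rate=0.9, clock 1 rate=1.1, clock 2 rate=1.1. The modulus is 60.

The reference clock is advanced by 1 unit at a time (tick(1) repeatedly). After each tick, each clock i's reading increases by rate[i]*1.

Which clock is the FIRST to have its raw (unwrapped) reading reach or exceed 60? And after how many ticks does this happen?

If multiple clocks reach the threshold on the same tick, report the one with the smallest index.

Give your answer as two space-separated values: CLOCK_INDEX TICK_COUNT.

clock 0: start=11, rate=0.9, needs 60-11 = 49; ticks = ceil(49/0.9) = ceil(54.4444) = 55; reading at tick 55 = 11 + 0.9*55 = 60.5000
clock 1: start=1, rate=1.1, needs 60-1 = 59; ticks = ceil(59/1.1) = ceil(53.6364) = 54; reading at tick 54 = 1 + 1.1*54 = 60.4000
clock 2: start=26, rate=1.1, needs 60-26 = 34; ticks = ceil(34/1.1) = ceil(30.9091) = 31; reading at tick 31 = 26 + 1.1*31 = 60.1000
Minimum tick count = 31; winners = [2]; smallest index = 2

Answer: 2 31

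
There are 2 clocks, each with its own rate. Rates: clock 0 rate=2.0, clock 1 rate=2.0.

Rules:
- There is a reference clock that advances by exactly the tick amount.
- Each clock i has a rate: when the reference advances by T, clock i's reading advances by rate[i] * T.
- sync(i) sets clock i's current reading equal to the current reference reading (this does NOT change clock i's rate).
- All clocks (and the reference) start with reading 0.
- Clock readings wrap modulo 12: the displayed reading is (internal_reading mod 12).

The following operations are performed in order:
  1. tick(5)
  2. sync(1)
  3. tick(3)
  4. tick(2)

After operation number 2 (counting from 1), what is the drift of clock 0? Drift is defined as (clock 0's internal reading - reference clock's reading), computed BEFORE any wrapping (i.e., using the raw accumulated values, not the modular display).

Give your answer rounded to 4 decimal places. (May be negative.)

After op 1 tick(5): ref=5.0000 raw=[10.0000 10.0000]
After op 2 sync(1): ref=5.0000 raw=[10.0000 5.0000]
Drift of clock 0 after op 2: 10.0000 - 5.0000 = 5.0000

Answer: 5.0000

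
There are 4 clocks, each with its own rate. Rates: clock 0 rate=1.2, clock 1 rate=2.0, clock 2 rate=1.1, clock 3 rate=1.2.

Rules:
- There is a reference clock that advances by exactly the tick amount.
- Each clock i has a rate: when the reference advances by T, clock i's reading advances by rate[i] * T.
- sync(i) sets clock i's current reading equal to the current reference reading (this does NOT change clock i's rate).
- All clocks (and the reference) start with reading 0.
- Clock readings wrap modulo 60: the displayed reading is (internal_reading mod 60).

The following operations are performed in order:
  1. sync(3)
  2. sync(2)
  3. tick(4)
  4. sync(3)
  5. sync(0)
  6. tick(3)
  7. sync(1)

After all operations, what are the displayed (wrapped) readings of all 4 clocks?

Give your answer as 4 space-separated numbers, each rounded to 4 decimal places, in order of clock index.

Answer: 7.6000 7.0000 7.7000 7.6000

Derivation:
After op 1 sync(3): ref=0.0000 raw=[0.0000 0.0000 0.0000 0.0000]
After op 2 sync(2): ref=0.0000 raw=[0.0000 0.0000 0.0000 0.0000]
After op 3 tick(4): ref=4.0000 raw=[4.8000 8.0000 4.4000 4.8000]
After op 4 sync(3): ref=4.0000 raw=[4.8000 8.0000 4.4000 4.0000]
After op 5 sync(0): ref=4.0000 raw=[4.0000 8.0000 4.4000 4.0000]
After op 6 tick(3): ref=7.0000 raw=[7.6000 14.0000 7.7000 7.6000]
After op 7 sync(1): ref=7.0000 raw=[7.6000 7.0000 7.7000 7.6000]
Wrap final raw readings (mod 60): 7.6000 mod 60 = 7.6000; 7.0000 mod 60 = 7.0000; 7.7000 mod 60 = 7.7000; 7.6000 mod 60 = 7.6000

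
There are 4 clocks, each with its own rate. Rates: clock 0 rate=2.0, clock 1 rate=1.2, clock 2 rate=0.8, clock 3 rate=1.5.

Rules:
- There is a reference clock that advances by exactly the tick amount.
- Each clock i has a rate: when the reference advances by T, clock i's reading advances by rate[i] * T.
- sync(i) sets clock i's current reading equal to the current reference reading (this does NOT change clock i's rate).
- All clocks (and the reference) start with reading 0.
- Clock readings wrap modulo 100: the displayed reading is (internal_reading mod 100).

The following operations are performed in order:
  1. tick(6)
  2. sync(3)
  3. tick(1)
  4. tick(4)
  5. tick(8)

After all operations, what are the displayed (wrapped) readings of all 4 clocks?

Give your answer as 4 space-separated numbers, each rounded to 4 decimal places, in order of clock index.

Answer: 38.0000 22.8000 15.2000 25.5000

Derivation:
After op 1 tick(6): ref=6.0000 raw=[12.0000 7.2000 4.8000 9.0000]
After op 2 sync(3): ref=6.0000 raw=[12.0000 7.2000 4.8000 6.0000]
After op 3 tick(1): ref=7.0000 raw=[14.0000 8.4000 5.6000 7.5000]
After op 4 tick(4): ref=11.0000 raw=[22.0000 13.2000 8.8000 13.5000]
After op 5 tick(8): ref=19.0000 raw=[38.0000 22.8000 15.2000 25.5000]
Wrap final raw readings (mod 100): 38.0000 mod 100 = 38.0000; 22.8000 mod 100 = 22.8000; 15.2000 mod 100 = 15.2000; 25.5000 mod 100 = 25.5000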